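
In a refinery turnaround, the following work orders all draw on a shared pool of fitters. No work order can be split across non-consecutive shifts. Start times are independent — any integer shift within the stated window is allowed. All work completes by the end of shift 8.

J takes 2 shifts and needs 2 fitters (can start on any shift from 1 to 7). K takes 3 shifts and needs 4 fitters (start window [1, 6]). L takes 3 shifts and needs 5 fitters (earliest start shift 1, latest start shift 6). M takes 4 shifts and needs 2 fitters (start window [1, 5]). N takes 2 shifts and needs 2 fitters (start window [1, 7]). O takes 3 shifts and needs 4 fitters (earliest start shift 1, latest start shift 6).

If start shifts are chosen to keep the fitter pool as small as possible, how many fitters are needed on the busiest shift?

Early-start (J@1, K@1, L@1, M@1, N@1, O@1) gives peak 19: s1:19  s2:19  s3:15  s4:2  s5:0  s6:0  s7:0  s8:0.
Shift L→6, M→4, O→3.
Schedule J@1, K@1, L@6, M@4, N@1, O@3: s1:8  s2:8  s3:8  s4:6  s5:6  s6:7  s7:7  s8:5 — peak 8.

8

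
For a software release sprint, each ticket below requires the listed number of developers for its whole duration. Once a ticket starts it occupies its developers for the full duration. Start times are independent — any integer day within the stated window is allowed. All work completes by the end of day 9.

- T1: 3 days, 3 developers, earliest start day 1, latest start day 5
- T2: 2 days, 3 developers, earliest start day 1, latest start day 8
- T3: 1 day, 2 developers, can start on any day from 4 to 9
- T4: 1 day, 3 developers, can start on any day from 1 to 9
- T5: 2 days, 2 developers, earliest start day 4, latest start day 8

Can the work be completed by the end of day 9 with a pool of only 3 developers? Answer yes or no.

Schedule T1@1, T2@4, T3@6, T4@7, T5@8: d1:3  d2:3  d3:3  d4:3  d5:3  d6:2  d7:3  d8:2  d9:2 — peak 3 ≤ 3.

yes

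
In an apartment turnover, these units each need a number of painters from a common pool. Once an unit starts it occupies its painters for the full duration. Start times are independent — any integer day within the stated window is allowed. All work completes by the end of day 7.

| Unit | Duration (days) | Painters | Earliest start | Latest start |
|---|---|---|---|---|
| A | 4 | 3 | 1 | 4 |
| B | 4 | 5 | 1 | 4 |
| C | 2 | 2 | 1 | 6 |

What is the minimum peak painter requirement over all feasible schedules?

Early-start (A@1, B@1, C@1) gives peak 10: d1:10  d2:10  d3:8  d4:8  d5:0  d6:0  d7:0.
Shift C→5.
Schedule A@1, B@1, C@5: d1:8  d2:8  d3:8  d4:8  d5:2  d6:2  d7:0 — peak 8.

8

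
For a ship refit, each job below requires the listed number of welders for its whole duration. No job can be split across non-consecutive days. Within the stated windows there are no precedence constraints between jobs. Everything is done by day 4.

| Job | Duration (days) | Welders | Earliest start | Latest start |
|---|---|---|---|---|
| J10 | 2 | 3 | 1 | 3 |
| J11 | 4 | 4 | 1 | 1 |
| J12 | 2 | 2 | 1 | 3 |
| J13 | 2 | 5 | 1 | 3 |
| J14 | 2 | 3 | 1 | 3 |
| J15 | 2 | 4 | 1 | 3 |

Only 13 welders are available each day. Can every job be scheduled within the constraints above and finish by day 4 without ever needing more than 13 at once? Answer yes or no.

yes

Schedule J10@1, J11@1, J12@1, J13@3, J14@1, J15@3: d1:12  d2:12  d3:13  d4:13 — peak 13 ≤ 13.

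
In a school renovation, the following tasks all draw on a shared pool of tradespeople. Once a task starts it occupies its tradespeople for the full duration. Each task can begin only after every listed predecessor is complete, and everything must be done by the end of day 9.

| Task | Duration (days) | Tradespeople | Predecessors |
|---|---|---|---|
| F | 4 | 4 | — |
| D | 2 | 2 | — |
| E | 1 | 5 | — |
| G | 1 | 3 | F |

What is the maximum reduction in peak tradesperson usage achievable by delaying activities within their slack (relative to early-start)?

6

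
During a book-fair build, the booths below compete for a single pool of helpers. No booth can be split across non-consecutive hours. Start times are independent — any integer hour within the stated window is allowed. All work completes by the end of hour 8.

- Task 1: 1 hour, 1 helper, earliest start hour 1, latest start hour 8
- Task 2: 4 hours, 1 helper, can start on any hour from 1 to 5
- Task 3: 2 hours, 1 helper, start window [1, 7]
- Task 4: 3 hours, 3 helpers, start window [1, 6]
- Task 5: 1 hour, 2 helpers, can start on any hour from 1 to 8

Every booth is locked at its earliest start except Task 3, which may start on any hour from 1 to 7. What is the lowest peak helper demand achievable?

7

Task 3@1: h1:8  h2:5  h3:4  h4:1  h5:0  h6:0  h7:0  h8:0 → peak 8
Task 3@2: h1:7  h2:5  h3:5  h4:1  h5:0  h6:0  h7:0  h8:0 → peak 7
Task 3@3: h1:7  h2:4  h3:5  h4:2  h5:0  h6:0  h7:0  h8:0 → peak 7
Task 3@4: h1:7  h2:4  h3:4  h4:2  h5:1  h6:0  h7:0  h8:0 → peak 7
Task 3@5: h1:7  h2:4  h3:4  h4:1  h5:1  h6:1  h7:0  h8:0 → peak 7
Task 3@6: h1:7  h2:4  h3:4  h4:1  h5:0  h6:1  h7:1  h8:0 → peak 7
Task 3@7: h1:7  h2:4  h3:4  h4:1  h5:0  h6:0  h7:1  h8:1 → peak 7
Best is Task 3@2, peak 7.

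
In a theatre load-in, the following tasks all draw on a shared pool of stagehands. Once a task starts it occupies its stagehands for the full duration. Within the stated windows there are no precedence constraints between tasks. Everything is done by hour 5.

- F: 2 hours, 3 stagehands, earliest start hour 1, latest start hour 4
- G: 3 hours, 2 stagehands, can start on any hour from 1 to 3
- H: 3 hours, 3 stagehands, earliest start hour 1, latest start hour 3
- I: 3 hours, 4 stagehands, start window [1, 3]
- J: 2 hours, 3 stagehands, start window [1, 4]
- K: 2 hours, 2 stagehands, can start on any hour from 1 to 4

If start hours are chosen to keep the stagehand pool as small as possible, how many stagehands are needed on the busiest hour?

9

Early-start (F@1, G@1, H@1, I@1, J@1, K@1) gives peak 17: h1:17  h2:17  h3:9  h4:0  h5:0.
Shift I→3, J→4, K→4.
Schedule F@1, G@1, H@1, I@3, J@4, K@4: h1:8  h2:8  h3:9  h4:9  h5:9 — peak 9.
Total stagehand-hours = 43 over 5 hours ⇒ peak ≥ ⌈43/5⌉ = 9, so 9 is optimal.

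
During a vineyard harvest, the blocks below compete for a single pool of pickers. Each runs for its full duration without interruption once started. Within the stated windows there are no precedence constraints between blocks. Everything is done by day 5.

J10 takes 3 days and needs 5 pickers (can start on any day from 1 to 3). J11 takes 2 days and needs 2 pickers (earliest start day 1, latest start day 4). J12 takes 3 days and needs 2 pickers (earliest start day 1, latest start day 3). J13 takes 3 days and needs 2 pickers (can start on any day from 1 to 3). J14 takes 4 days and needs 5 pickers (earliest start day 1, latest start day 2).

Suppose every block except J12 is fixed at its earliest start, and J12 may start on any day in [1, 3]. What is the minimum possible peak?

14

J12@1: d1:16  d2:16  d3:14  d4:5  d5:0 → peak 16
J12@2: d1:14  d2:16  d3:14  d4:7  d5:0 → peak 16
J12@3: d1:14  d2:14  d3:14  d4:7  d5:2 → peak 14
Best is J12@3, peak 14.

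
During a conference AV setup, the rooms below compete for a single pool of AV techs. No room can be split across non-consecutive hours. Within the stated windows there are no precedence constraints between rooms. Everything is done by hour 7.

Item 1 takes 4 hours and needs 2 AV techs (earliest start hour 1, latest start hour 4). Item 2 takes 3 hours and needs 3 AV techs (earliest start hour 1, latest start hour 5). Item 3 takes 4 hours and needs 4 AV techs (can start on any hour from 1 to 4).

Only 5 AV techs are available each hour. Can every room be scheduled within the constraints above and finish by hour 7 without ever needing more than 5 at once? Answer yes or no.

no

The minimum achievable peak is 6; 5 < 6, so no feasible schedule stays within the cap.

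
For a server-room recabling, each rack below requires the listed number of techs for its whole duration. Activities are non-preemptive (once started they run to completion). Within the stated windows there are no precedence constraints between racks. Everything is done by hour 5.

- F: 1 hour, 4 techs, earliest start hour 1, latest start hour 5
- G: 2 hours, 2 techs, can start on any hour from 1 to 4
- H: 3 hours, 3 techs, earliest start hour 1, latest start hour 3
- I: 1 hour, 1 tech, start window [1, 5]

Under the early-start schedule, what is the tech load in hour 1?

10

At early start, hour 1 has: F, G, H, I.
Demand: 4 + 2 + 3 + 1 = 10.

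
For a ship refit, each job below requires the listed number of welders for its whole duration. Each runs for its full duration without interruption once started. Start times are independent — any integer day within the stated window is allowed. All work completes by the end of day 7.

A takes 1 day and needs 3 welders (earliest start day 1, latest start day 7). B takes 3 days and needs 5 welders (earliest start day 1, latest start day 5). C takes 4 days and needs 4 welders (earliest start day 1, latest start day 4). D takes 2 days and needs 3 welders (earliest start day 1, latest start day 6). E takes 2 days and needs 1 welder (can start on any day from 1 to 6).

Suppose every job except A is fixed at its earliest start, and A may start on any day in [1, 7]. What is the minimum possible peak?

13

A@1: d1:16  d2:13  d3:9  d4:4  d5:0  d6:0  d7:0 → peak 16
A@2: d1:13  d2:16  d3:9  d4:4  d5:0  d6:0  d7:0 → peak 16
A@3: d1:13  d2:13  d3:12  d4:4  d5:0  d6:0  d7:0 → peak 13
A@4: d1:13  d2:13  d3:9  d4:7  d5:0  d6:0  d7:0 → peak 13
A@5: d1:13  d2:13  d3:9  d4:4  d5:3  d6:0  d7:0 → peak 13
A@6: d1:13  d2:13  d3:9  d4:4  d5:0  d6:3  d7:0 → peak 13
A@7: d1:13  d2:13  d3:9  d4:4  d5:0  d6:0  d7:3 → peak 13
Best is A@3, peak 13.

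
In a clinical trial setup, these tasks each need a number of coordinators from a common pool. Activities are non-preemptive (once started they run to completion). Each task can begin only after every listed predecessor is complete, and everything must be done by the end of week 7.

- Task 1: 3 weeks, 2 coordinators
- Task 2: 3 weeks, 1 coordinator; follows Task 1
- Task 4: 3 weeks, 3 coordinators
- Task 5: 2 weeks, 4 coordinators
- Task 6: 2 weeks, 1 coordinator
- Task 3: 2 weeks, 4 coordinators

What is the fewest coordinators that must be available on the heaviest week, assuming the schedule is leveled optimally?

6

Early-start (Task 1@1, Task 2@4, Task 4@1, Task 5@1, Task 6@1, Task 3@1) gives peak 14: w1:14  w2:14  w3:5  w4:1  w5:1  w6:1  w7:0.
Shift Task 5→4, Task 3→6.
Schedule Task 1@1, Task 2@4, Task 4@1, Task 5@4, Task 6@1, Task 3@6: w1:6  w2:6  w3:5  w4:5  w5:5  w6:5  w7:4 — peak 6.
Total coordinator-weeks = 36 over 7 weeks ⇒ peak ≥ ⌈36/7⌉ = 6, so 6 is optimal.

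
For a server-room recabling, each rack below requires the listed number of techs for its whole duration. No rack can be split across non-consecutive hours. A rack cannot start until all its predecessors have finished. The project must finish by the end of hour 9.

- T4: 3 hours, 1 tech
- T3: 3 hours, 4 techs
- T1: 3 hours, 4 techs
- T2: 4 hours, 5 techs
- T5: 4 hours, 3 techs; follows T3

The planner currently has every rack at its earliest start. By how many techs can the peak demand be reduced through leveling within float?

5

Early-start peak: h1:14  h2:14  h3:14  h4:8  h5:3  h6:3  h7:3  h8:0  h9:0 ⇒ 14.
Leveled (T4@1, T3@1, T1@1, T2@4, T5@4): h1:9  h2:9  h3:9  h4:8  h5:8  h6:8  h7:8  h8:0  h9:0 ⇒ 9.
Reduction 14 − 9 = 5.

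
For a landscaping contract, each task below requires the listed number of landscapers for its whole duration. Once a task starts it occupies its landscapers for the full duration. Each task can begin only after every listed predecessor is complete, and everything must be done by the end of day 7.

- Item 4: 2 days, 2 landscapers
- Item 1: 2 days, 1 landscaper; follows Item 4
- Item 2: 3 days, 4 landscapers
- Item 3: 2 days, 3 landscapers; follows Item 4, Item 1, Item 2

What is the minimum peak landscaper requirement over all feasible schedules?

Early-start (Item 4@1, Item 1@3, Item 2@1, Item 3@5) gives peak 6: d1:6  d2:6  d3:5  d4:1  d5:3  d6:3  d7:0.
Shift Item 2→3, Item 3→6.
Schedule Item 4@1, Item 1@3, Item 2@3, Item 3@6: d1:2  d2:2  d3:5  d4:5  d5:4  d6:3  d7:3 — peak 5.
No arrangement of the 11 feasible schedules does better.

5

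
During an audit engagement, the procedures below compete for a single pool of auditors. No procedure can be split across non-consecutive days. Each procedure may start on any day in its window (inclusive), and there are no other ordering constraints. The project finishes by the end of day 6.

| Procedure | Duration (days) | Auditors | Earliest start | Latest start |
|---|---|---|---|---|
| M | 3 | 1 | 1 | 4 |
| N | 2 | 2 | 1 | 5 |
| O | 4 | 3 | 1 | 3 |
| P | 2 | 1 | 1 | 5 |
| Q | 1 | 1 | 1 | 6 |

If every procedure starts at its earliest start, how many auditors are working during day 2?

At early start, day 2 has: M, N, O, P.
Demand: 1 + 2 + 3 + 1 = 7.

7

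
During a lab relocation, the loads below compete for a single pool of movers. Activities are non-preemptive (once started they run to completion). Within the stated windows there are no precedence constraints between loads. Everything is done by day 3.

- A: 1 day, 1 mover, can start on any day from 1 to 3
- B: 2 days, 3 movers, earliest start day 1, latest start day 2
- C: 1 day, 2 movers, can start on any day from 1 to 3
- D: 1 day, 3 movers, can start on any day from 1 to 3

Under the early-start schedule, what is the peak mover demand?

9

Early-start schedule: A@1, B@1, C@1, D@1.
Load per day: day 1: 9, day 2: 3, day 3: 0.
Peak is 9.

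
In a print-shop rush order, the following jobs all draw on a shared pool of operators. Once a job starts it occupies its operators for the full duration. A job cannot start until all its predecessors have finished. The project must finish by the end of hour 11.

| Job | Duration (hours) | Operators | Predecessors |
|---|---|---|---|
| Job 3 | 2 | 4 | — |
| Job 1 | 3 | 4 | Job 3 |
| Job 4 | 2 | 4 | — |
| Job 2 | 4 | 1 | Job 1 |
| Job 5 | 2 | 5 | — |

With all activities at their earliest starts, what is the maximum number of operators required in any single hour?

13

Early-start schedule: Job 3@1, Job 1@3, Job 4@1, Job 2@6, Job 5@1.
Load per hour: hour 1: 13, hour 2: 13, hour 3: 4, hour 4: 4, hour 5: 4, hour 6: 1, hour 7: 1, hour 8: 1, hour 9: 1, hour 10: 0, hour 11: 0.
Peak is 13.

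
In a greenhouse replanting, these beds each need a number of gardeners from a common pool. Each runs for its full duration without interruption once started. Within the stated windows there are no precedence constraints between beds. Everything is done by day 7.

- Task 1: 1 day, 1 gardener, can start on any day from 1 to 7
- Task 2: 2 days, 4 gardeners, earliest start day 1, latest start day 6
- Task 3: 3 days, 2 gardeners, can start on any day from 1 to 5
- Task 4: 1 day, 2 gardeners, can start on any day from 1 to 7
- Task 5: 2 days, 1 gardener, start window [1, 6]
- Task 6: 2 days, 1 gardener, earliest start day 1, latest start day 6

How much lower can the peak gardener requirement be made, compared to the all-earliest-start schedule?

7

Early-start peak: d1:11  d2:8  d3:2  d4:0  d5:0  d6:0  d7:0 ⇒ 11.
Leveled (Task 1@1, Task 2@2, Task 3@4, Task 4@1, Task 5@4, Task 6@4): d1:3  d2:4  d3:4  d4:4  d5:4  d6:2  d7:0 ⇒ 4.
Reduction 11 − 4 = 7.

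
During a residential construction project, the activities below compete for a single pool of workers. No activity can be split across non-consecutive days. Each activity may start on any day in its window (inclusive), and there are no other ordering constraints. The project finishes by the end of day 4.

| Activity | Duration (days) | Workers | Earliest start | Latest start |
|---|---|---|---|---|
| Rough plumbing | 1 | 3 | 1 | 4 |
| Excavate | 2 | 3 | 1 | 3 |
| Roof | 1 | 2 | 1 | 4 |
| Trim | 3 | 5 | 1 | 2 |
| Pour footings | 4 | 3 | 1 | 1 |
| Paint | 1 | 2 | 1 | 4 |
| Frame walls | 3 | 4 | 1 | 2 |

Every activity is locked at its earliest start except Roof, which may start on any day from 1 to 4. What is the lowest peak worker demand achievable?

Roof@1: d1:22  d2:15  d3:12  d4:3 → peak 22
Roof@2: d1:20  d2:17  d3:12  d4:3 → peak 20
Roof@3: d1:20  d2:15  d3:14  d4:3 → peak 20
Roof@4: d1:20  d2:15  d3:12  d4:5 → peak 20
Best is Roof@2, peak 20.

20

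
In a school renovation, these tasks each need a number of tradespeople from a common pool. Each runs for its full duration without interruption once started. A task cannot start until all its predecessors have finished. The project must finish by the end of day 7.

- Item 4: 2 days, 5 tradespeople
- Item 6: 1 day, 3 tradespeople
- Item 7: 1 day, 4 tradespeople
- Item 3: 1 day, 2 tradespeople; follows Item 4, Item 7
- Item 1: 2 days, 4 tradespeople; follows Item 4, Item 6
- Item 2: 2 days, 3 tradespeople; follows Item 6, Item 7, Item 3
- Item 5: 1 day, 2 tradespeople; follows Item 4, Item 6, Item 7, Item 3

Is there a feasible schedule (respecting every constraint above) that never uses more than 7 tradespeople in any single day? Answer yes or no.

yes

Schedule Item 4@1, Item 6@3, Item 7@3, Item 3@4, Item 1@4, Item 2@5, Item 5@6: d1:5  d2:5  d3:7  d4:6  d5:7  d6:5  d7:0 — peak 7 ≤ 7.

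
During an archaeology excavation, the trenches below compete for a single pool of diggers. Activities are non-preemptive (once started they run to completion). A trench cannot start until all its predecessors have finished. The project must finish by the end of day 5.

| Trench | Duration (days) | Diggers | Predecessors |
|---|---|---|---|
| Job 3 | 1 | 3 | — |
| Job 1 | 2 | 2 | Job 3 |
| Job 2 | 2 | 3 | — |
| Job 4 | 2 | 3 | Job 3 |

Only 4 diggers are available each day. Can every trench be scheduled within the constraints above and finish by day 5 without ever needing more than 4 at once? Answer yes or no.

The minimum achievable peak is 5; 4 < 5, so no feasible schedule stays within the cap.

no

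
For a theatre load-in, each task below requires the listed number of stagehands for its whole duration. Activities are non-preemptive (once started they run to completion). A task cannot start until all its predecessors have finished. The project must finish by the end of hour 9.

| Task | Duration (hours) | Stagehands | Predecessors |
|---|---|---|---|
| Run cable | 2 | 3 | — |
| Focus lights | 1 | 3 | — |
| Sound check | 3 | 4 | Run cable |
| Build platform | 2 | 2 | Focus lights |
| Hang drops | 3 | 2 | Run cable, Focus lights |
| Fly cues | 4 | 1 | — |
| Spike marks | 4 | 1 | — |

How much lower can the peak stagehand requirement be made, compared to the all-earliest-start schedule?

Early-start peak: h1:8  h2:7  h3:10  h4:8  h5:6  h6:0  h7:0  h8:0  h9:0 ⇒ 10.
Leveled (Run cable@1, Focus lights@3, Sound check@4, Build platform@7, Hang drops@7, Fly cues@1, Spike marks@5): h1:4  h2:4  h3:4  h4:5  h5:5  h6:5  h7:5  h8:5  h9:2 ⇒ 5.
Reduction 10 − 5 = 5.

5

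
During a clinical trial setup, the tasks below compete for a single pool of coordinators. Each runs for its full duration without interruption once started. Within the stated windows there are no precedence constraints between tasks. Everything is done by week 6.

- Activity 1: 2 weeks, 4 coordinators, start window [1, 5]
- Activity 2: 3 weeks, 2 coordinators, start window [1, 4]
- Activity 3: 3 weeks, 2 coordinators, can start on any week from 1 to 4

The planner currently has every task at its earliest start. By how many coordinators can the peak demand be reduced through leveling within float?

4

Early-start peak: w1:8  w2:8  w3:4  w4:0  w5:0  w6:0 ⇒ 8.
Leveled (Activity 1@1, Activity 2@3, Activity 3@3): w1:4  w2:4  w3:4  w4:4  w5:4  w6:0 ⇒ 4.
Reduction 8 − 4 = 4.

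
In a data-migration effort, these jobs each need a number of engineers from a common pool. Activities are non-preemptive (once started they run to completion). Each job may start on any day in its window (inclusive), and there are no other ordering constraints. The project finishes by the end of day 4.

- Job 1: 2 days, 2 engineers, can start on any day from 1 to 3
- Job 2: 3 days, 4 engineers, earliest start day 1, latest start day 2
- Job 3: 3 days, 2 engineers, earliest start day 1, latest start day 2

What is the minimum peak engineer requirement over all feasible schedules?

8

Schedule Job 1@1, Job 2@1, Job 3@1: d1:8  d2:8  d3:6  d4:0 — peak 8.
No arrangement of the 12 feasible schedules does better.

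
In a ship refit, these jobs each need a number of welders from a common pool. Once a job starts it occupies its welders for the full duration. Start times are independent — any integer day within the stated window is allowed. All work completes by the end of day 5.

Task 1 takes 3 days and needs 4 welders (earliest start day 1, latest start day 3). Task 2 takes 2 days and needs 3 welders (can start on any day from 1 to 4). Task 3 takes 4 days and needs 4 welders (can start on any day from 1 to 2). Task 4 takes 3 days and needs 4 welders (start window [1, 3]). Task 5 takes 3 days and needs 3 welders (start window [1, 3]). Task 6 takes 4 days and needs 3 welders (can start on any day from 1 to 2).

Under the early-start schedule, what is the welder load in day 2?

At early start, day 2 has: Task 1, Task 2, Task 3, Task 4, Task 5, Task 6.
Demand: 4 + 3 + 4 + 4 + 3 + 3 = 21.

21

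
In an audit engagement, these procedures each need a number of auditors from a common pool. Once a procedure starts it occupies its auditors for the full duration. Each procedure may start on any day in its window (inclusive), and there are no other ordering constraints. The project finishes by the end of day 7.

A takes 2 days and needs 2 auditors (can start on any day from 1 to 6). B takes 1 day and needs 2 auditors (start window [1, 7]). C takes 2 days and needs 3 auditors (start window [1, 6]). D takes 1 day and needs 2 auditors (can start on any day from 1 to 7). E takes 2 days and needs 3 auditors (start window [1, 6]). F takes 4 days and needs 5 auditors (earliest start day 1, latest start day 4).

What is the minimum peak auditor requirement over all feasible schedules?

7

Early-start (A@1, B@1, C@1, D@1, E@1, F@1) gives peak 17: d1:17  d2:13  d3:5  d4:5  d5:0  d6:0  d7:0.
Shift C→6, E→6, F→2.
Schedule A@1, B@1, C@6, D@1, E@6, F@2: d1:6  d2:7  d3:5  d4:5  d5:5  d6:6  d7:6 — peak 7.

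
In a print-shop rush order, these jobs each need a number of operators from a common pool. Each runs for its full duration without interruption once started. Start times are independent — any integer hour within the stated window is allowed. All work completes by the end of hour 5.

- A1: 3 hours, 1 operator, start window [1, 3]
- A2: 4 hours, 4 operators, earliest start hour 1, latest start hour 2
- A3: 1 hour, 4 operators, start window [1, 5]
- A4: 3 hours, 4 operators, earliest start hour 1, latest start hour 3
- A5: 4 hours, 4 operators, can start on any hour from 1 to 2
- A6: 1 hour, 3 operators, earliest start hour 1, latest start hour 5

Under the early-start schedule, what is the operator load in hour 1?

20

At early start, hour 1 has: A1, A2, A3, A4, A5, A6.
Demand: 1 + 4 + 4 + 4 + 4 + 3 = 20.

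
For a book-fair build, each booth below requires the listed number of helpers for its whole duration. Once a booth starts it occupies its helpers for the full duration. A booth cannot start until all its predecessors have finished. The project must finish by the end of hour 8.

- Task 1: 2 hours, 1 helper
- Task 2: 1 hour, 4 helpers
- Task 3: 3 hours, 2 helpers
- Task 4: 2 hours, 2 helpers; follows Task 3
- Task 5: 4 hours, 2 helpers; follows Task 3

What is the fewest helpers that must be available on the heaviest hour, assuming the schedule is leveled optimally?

4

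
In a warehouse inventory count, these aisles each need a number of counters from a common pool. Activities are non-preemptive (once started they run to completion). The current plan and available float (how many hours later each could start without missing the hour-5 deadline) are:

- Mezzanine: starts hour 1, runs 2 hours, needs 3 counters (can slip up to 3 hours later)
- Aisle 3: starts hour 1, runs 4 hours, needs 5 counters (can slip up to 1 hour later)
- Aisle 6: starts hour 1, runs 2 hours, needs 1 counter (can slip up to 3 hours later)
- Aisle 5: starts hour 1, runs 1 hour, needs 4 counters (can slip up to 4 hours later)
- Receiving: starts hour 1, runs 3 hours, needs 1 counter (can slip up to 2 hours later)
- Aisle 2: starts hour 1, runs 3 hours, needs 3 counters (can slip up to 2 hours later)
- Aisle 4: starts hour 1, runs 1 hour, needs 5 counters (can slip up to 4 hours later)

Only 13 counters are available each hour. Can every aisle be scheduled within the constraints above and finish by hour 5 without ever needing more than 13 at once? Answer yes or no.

Schedule Mezzanine@1, Aisle 3@1, Aisle 6@3, Aisle 5@4, Receiving@3, Aisle 2@1, Aisle 4@5: h1:11  h2:11  h3:10  h4:11  h5:6 — peak 11 ≤ 13.

yes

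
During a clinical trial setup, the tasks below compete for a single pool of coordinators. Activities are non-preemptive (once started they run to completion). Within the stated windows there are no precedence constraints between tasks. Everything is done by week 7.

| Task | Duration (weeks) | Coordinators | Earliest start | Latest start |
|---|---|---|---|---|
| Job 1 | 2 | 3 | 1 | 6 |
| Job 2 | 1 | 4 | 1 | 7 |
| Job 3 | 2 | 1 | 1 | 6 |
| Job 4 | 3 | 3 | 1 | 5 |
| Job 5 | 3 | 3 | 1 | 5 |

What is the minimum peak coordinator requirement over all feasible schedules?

Early-start (Job 1@1, Job 2@1, Job 3@1, Job 4@1, Job 5@1) gives peak 14: w1:14  w2:10  w3:6  w4:0  w5:0  w6:0  w7:0.
Shift Job 2→3, Job 4→4, Job 5→4.
Schedule Job 1@1, Job 2@3, Job 3@1, Job 4@4, Job 5@4: w1:4  w2:4  w3:4  w4:6  w5:6  w6:6  w7:0 — peak 6.

6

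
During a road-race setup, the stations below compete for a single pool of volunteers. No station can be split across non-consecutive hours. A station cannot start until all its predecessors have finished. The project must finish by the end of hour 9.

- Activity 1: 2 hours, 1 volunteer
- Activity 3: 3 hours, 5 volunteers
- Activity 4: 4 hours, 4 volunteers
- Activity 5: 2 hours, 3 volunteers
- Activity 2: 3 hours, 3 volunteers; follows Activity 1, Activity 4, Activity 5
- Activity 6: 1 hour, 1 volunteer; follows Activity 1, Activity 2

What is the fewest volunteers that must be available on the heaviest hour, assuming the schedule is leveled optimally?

Early-start (Activity 1@1, Activity 3@1, Activity 4@1, Activity 5@1, Activity 2@5, Activity 6@8) gives peak 13: h1:13  h2:13  h3:9  h4:4  h5:3  h6:3  h7:3  h8:1  h9:0.
Shift Activity 3→5.
Schedule Activity 1@1, Activity 3@5, Activity 4@1, Activity 5@1, Activity 2@5, Activity 6@8: h1:8  h2:8  h3:4  h4:4  h5:8  h6:8  h7:8  h8:1  h9:0 — peak 8.

8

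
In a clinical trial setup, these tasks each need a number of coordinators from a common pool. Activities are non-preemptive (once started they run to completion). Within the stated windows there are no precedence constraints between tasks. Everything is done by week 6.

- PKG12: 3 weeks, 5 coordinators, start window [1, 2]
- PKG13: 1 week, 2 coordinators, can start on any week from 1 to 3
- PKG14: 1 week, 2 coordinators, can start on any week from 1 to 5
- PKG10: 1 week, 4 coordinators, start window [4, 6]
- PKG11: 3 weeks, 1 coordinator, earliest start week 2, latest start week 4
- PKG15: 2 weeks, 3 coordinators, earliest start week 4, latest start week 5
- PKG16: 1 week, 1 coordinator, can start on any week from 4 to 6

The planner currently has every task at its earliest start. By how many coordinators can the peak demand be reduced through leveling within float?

2

Early-start peak: w1:9  w2:6  w3:6  w4:9  w5:3  w6:0 ⇒ 9.
Leveled (PKG12@1, PKG13@1, PKG14@2, PKG10@4, PKG11@3, PKG15@5, PKG16@4): w1:7  w2:7  w3:6  w4:6  w5:4  w6:3 ⇒ 7.
Reduction 9 − 7 = 2.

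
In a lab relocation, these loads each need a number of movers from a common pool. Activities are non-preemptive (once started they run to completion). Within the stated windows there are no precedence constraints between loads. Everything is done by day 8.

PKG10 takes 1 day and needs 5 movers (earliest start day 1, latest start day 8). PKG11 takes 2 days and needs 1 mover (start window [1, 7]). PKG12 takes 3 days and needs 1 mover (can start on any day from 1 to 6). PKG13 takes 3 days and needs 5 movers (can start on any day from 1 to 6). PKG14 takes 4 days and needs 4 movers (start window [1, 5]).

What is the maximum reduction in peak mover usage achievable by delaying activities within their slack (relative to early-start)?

10

Early-start peak: d1:16  d2:11  d3:10  d4:4  d5:0  d6:0  d7:0  d8:0 ⇒ 16.
Leveled (PKG10@1, PKG11@1, PKG12@2, PKG13@6, PKG14@2): d1:6  d2:6  d3:5  d4:5  d5:4  d6:5  d7:5  d8:5 ⇒ 6.
Reduction 16 − 6 = 10.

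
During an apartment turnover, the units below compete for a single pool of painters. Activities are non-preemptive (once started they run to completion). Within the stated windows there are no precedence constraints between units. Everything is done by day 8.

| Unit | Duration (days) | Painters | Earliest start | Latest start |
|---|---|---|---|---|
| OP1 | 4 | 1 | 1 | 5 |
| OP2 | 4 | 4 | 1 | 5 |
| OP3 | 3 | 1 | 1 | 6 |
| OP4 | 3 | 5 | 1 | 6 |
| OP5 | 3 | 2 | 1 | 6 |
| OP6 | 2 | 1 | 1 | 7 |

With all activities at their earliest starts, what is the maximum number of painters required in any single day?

14

Early-start schedule: OP1@1, OP2@1, OP3@1, OP4@1, OP5@1, OP6@1.
Load per day: day 1: 14, day 2: 14, day 3: 13, day 4: 5, day 5: 0, day 6: 0, day 7: 0, day 8: 0.
Peak is 14.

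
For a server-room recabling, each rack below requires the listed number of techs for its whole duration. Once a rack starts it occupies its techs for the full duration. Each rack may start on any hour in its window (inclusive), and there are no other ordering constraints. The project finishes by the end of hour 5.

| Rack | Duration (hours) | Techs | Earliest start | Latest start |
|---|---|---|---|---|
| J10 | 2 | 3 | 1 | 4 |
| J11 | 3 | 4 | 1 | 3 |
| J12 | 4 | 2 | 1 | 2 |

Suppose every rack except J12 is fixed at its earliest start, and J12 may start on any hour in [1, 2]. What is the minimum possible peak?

9

J12@1: h1:9  h2:9  h3:6  h4:2  h5:0 → peak 9
J12@2: h1:7  h2:9  h3:6  h4:2  h5:2 → peak 9
Best is J12@1, peak 9.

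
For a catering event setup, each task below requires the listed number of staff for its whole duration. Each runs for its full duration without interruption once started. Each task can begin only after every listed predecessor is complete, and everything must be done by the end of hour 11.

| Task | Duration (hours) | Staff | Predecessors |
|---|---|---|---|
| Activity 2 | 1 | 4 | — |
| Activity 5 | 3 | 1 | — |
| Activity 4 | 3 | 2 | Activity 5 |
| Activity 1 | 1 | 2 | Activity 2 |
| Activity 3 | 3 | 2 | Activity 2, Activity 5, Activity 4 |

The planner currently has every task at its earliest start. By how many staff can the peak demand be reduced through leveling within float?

Early-start peak: h1:5  h2:3  h3:1  h4:2  h5:2  h6:2  h7:2  h8:2  h9:2  h10:0  h11:0 ⇒ 5.
Leveled (Activity 2@1, Activity 5@2, Activity 4@5, Activity 1@2, Activity 3@8): h1:4  h2:3  h3:1  h4:1  h5:2  h6:2  h7:2  h8:2  h9:2  h10:2  h11:0 ⇒ 4.
Reduction 5 − 4 = 1.

1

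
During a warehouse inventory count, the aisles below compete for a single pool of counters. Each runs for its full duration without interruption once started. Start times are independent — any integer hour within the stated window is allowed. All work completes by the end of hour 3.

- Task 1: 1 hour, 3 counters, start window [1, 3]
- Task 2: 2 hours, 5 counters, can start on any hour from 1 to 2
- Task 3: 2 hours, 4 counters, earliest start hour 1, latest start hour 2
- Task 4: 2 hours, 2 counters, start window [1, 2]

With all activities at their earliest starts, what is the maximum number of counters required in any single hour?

Early-start schedule: Task 1@1, Task 2@1, Task 3@1, Task 4@1.
Load per hour: hour 1: 14, hour 2: 11, hour 3: 0.
Peak is 14.

14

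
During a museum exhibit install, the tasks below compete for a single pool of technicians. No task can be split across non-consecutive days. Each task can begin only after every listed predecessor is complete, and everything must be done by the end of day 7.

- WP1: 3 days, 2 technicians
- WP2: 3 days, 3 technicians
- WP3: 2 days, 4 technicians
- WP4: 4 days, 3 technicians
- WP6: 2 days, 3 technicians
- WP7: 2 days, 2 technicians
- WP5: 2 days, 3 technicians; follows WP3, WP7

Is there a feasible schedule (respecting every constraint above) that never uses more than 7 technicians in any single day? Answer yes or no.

no

Total technician-days = 51; over 7 days the average is 51/7 > 7, so some day must exceed 7.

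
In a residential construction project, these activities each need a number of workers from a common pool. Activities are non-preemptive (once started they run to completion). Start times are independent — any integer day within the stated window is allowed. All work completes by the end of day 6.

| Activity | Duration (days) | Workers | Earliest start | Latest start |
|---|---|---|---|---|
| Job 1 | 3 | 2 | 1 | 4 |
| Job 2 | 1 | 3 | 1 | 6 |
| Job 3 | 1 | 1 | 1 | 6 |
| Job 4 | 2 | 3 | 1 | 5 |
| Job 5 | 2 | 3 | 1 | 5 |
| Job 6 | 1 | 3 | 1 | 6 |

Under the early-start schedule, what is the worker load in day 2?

8

At early start, day 2 has: Job 1, Job 4, Job 5.
Demand: 2 + 3 + 3 = 8.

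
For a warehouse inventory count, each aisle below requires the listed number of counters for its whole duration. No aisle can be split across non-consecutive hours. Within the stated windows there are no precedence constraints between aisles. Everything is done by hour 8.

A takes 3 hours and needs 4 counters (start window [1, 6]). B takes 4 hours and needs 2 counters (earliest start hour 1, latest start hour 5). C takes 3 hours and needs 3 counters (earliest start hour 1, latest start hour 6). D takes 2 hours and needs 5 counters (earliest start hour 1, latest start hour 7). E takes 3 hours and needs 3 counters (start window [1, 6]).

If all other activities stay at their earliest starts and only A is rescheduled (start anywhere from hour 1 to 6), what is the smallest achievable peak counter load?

13

A@1: h1:17  h2:17  h3:12  h4:2  h5:0  h6:0  h7:0  h8:0 → peak 17
A@2: h1:13  h2:17  h3:12  h4:6  h5:0  h6:0  h7:0  h8:0 → peak 17
A@3: h1:13  h2:13  h3:12  h4:6  h5:4  h6:0  h7:0  h8:0 → peak 13
A@4: h1:13  h2:13  h3:8  h4:6  h5:4  h6:4  h7:0  h8:0 → peak 13
A@5: h1:13  h2:13  h3:8  h4:2  h5:4  h6:4  h7:4  h8:0 → peak 13
A@6: h1:13  h2:13  h3:8  h4:2  h5:0  h6:4  h7:4  h8:4 → peak 13
Best is A@3, peak 13.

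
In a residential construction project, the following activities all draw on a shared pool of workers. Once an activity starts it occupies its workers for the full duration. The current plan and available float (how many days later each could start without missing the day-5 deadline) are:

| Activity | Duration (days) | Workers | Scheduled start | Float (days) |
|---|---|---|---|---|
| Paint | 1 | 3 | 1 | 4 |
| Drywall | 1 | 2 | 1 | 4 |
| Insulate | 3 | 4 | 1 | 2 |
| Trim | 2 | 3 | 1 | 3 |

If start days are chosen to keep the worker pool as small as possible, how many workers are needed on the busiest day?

6

Early-start (Paint@1, Drywall@1, Insulate@1, Trim@1) gives peak 12: d1:12  d2:7  d3:4  d4:0  d5:0.
Shift Drywall→2, Insulate→3.
Schedule Paint@1, Drywall@2, Insulate@3, Trim@1: d1:6  d2:5  d3:4  d4:4  d5:4 — peak 6.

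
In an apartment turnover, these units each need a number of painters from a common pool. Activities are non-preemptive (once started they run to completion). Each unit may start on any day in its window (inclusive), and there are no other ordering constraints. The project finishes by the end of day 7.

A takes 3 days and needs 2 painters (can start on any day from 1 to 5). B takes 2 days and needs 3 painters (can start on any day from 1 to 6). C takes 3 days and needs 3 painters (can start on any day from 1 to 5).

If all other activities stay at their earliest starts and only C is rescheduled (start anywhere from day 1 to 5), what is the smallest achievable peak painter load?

C@1: d1:8  d2:8  d3:5  d4:0  d5:0  d6:0  d7:0 → peak 8
C@2: d1:5  d2:8  d3:5  d4:3  d5:0  d6:0  d7:0 → peak 8
C@3: d1:5  d2:5  d3:5  d4:3  d5:3  d6:0  d7:0 → peak 5
C@4: d1:5  d2:5  d3:2  d4:3  d5:3  d6:3  d7:0 → peak 5
C@5: d1:5  d2:5  d3:2  d4:0  d5:3  d6:3  d7:3 → peak 5
Best is C@3, peak 5.

5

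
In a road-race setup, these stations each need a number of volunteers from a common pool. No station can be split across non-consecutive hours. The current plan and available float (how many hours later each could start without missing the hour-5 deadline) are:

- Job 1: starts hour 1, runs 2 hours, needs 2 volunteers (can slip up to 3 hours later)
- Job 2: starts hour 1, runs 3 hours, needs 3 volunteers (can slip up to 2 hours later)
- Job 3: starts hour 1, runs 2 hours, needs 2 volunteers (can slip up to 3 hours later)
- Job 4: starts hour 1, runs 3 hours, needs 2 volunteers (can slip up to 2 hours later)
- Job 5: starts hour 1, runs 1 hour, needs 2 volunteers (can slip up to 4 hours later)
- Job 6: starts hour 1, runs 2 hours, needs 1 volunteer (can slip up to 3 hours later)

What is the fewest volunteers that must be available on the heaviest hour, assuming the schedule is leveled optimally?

6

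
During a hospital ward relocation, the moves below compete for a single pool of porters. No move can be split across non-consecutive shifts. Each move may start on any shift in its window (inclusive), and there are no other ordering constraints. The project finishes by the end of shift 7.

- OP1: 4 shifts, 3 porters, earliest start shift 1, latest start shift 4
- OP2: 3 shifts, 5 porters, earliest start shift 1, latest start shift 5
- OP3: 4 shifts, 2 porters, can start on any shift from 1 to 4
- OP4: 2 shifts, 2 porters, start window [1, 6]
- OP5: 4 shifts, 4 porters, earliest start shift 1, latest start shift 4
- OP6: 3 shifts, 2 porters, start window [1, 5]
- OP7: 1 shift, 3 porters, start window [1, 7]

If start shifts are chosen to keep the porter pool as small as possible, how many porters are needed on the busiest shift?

Early-start (OP1@1, OP2@1, OP3@1, OP4@1, OP5@1, OP6@1, OP7@1) gives peak 21: s1:21  s2:18  s3:16  s4:9  s5:0  s6:0  s7:0.
Shift OP4→5, OP5→4, OP6→5, OP7→7.
Schedule OP1@1, OP2@1, OP3@1, OP4@5, OP5@4, OP6@5, OP7@7: s1:10  s2:10  s3:10  s4:9  s5:8  s6:8  s7:9 — peak 10.
Total porter-shifts = 64 over 7 shifts ⇒ peak ≥ ⌈64/7⌉ = 10, so 10 is optimal.

10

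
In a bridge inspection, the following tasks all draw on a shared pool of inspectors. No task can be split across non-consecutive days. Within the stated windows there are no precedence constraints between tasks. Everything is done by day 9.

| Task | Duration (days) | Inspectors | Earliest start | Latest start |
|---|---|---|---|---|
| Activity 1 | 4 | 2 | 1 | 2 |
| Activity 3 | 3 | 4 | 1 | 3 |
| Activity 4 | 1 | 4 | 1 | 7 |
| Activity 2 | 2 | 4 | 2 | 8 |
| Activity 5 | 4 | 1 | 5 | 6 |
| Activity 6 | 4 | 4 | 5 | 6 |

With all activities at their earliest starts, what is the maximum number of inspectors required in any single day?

10

Early-start schedule: Activity 1@1, Activity 3@1, Activity 4@1, Activity 2@2, Activity 5@5, Activity 6@5.
Load per day: day 1: 10, day 2: 10, day 3: 10, day 4: 2, day 5: 5, day 6: 5, day 7: 5, day 8: 5, day 9: 0.
Peak is 10.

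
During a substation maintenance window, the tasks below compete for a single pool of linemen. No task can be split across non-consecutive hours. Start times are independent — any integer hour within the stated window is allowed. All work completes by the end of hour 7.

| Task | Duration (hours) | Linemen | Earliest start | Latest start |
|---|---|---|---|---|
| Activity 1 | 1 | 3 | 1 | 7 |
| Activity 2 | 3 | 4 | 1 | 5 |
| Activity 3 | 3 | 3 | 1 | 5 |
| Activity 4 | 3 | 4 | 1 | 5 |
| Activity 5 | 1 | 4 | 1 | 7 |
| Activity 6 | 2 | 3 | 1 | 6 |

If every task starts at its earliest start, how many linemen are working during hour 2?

At early start, hour 2 has: Activity 2, Activity 3, Activity 4, Activity 6.
Demand: 4 + 3 + 4 + 3 = 14.

14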